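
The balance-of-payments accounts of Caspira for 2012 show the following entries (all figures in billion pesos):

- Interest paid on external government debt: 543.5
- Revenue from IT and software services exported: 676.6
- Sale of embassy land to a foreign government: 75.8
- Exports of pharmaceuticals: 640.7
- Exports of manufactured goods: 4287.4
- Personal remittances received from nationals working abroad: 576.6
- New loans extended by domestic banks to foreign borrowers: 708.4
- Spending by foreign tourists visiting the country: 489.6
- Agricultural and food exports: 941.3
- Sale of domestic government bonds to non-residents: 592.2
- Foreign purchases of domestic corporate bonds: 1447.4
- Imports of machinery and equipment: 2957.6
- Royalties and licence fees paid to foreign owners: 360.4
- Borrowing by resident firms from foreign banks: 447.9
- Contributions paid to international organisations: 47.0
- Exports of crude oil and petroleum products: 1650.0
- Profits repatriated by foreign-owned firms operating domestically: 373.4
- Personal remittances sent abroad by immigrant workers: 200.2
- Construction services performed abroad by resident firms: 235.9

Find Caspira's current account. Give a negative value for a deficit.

Goods: 640.7 + 4287.4 - 2957.6 + 1650.0 + 941.3 = 4561.8
Services: 235.9 - 360.4 + 489.6 + 676.6 = 1041.7
Primary income: -373.4 - 543.5 = -916.9
Secondary income: 576.6 - 47.0 - 200.2 = 329.4
Current account = 4561.8 + 1041.7 + (-916.9) + 329.4 = 5016.0
(Excluded from the current account — capital account: sale of embassy land to a foreign government 75.8; financial account: new loans extended by domestic banks to foreign borrowers 708.4, sale of domestic government bonds to non-residents 592.2, foreign purchases of domestic corporate bonds 1447.4, borrowing by resident firms from foreign banks 447.9.)

5016.0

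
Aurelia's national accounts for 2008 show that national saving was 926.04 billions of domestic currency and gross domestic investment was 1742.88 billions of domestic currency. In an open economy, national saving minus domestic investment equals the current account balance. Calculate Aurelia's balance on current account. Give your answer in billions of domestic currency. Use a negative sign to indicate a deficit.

S - I = CA (net lending to the rest of the world).
CA = S - I = 926.04 - 1742.88 = -816.84

-816.84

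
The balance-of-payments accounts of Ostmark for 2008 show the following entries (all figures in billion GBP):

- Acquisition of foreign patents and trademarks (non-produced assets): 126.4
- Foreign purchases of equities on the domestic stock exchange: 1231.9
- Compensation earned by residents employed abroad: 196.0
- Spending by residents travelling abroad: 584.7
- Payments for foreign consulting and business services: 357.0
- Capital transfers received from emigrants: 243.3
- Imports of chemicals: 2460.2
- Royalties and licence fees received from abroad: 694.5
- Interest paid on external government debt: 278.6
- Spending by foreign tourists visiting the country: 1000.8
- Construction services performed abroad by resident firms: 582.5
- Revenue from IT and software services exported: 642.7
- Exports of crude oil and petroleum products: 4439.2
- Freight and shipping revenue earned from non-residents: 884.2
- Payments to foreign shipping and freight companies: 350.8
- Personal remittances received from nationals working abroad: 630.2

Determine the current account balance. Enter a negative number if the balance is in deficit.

5038.8

Goods: 4439.2 - 2460.2 = 1979.0
Services: 694.5 + 642.7 - 350.8 - 584.7 - 357.0 + 582.5 + 884.2 + 1000.8 = 2512.2
Primary income: -278.6 + 196.0 = -82.6
Secondary income: 630.2
Current account = 1979.0 + 2512.2 + (-82.6) + 630.2 = 5038.8
(Excluded from the current account — capital account: acquisition of foreign patents and trademarks (non-produced assets) 126.4, capital transfers received from emigrants 243.3; financial account: foreign purchases of equities on the domestic stock exchange 1231.9.)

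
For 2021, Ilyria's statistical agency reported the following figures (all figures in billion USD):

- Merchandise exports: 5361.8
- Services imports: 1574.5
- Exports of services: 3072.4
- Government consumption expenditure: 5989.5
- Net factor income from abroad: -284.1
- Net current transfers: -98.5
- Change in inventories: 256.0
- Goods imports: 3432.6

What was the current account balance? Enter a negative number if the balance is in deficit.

Goods balance = 5361.8 - 3432.6 = 1929.2
Services balance = 3072.4 - 1574.5 = 1497.9
Trade balance (goods + services) = 1929.2 + 1497.9 = 3427.1
Net primary income = -284.1
Net secondary income = -98.5
Current account = 3427.1 + (-284.1) + (-98.5) = 3044.5

3044.5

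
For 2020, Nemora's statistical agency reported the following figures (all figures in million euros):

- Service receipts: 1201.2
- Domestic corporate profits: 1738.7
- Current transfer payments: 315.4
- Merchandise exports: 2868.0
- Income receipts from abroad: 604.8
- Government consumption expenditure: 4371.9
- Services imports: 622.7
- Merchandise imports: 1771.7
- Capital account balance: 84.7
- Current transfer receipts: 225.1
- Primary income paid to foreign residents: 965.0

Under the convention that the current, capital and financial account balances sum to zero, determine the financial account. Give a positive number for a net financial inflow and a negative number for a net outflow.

Goods balance = 2868.0 - 1771.7 = 1096.3
Services balance = 1201.2 - 622.7 = 578.5
Trade balance (goods + services) = 1096.3 + 578.5 = 1674.8
Net primary income = 604.8 - 965.0 = -360.2
Net secondary income = 225.1 - 315.4 = -90.3
Current account = 1674.8 + (-360.2) + (-90.3) = 1224.3
Financial account = -(1224.3 + 84.7) = -1309.0

-1309.0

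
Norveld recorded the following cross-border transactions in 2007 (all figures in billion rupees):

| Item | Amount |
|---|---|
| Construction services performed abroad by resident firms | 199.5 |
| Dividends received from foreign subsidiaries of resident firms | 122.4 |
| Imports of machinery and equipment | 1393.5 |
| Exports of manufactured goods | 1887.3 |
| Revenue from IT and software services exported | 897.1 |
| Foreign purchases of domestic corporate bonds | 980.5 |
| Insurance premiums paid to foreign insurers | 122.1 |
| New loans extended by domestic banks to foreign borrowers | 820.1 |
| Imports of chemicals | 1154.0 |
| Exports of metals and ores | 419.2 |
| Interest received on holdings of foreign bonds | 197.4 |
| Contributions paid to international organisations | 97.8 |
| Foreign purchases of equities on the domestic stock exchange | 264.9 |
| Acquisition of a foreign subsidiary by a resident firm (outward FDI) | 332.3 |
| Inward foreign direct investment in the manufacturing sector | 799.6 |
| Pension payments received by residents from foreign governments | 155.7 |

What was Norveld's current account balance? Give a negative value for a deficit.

Goods: 1887.3 - 1393.5 + 419.2 - 1154.0 = -241.0
Services: 199.5 - 122.1 + 897.1 = 974.5
Primary income: 122.4 + 197.4 = 319.8
Secondary income: -97.8 + 155.7 = 57.9
Current account = (-241.0) + 974.5 + 319.8 + 57.9 = 1111.2
(Excluded from the current account — financial account: foreign purchases of domestic corporate bonds 980.5, new loans extended by domestic banks to foreign borrowers 820.1, foreign purchases of equities on the domestic stock exchange 264.9, acquisition of a foreign subsidiary by a resident firm (outward FDI) 332.3, inward foreign direct investment in the manufacturing sector 799.6.)

1111.2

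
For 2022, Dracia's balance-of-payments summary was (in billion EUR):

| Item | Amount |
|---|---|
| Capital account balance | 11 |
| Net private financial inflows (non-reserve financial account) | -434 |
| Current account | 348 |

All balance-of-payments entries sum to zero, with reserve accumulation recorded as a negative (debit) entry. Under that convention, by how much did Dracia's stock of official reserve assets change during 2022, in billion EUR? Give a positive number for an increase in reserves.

-75

Official reserve transactions balance = -(348 + 11 + (-434)) = 75
An accumulation of reserves is recorded as a debit (negative entry), so the change in the stock of reserves is the negative of that balance.
Change in official reserves = -(75) = -75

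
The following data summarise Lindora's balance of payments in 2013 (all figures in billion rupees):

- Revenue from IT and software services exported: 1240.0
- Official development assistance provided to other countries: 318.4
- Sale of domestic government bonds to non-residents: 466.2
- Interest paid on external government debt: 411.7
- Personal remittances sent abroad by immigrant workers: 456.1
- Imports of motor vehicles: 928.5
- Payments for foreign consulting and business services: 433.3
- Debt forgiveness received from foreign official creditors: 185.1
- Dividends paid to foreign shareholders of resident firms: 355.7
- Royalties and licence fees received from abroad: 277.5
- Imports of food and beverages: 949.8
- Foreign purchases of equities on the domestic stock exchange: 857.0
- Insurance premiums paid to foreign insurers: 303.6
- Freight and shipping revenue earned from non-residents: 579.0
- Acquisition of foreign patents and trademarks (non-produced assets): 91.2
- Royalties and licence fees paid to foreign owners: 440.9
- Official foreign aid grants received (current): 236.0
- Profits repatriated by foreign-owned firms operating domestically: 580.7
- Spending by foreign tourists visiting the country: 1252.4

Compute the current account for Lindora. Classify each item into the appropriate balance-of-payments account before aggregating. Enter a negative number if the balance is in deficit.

Goods: -928.5 - 949.8 = -1878.3
Services: 277.5 - 433.3 + 579.0 + 1240.0 - 303.6 + 1252.4 - 440.9 = 2171.1
Primary income: -411.7 - 355.7 - 580.7 = -1348.1
Secondary income: -318.4 + 236.0 - 456.1 = -538.5
Current account = (-1878.3) + 2171.1 + (-1348.1) + (-538.5) = -1593.8
(Excluded from the current account — financial account: sale of domestic government bonds to non-residents 466.2, foreign purchases of equities on the domestic stock exchange 857.0; capital account: debt forgiveness received from foreign official creditors 185.1, acquisition of foreign patents and trademarks (non-produced assets) 91.2.)

-1593.8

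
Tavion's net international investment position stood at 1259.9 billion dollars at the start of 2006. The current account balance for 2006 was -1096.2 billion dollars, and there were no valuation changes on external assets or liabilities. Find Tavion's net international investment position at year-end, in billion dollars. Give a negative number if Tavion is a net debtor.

163.7

With no valuation effects, change in NIIP = current account = -1096.2
End-of-year NIIP = 1259.9 + (-1096.2) = 163.7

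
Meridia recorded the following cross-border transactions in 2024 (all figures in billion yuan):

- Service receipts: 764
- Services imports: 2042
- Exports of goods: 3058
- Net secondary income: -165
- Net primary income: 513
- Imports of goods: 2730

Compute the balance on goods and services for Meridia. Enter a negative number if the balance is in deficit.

-950

Goods balance = 3058 - 2730 = 328
Services balance = 764 - 2042 = -1278
Trade balance (goods + services) = 328 + (-1278) = -950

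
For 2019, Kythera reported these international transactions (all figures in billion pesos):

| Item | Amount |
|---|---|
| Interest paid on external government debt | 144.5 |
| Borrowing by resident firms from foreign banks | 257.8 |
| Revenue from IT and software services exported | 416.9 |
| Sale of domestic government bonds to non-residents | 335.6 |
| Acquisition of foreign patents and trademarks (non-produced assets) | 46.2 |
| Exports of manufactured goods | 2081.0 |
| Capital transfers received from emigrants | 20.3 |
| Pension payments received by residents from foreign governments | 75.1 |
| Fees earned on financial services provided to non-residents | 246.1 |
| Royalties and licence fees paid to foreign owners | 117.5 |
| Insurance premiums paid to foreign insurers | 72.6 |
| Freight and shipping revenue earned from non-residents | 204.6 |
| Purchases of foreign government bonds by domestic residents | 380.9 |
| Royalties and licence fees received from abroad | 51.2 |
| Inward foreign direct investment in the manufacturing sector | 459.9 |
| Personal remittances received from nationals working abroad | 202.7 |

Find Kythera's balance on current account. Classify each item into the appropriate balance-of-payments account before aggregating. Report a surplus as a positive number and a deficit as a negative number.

2943.0

Goods: 2081.0
Services: 246.1 - 72.6 + 51.2 + 204.6 + 416.9 - 117.5 = 728.7
Primary income: -144.5
Secondary income: 202.7 + 75.1 = 277.8
Current account = 2081.0 + 728.7 + (-144.5) + 277.8 = 2943.0
(Excluded from the current account — financial account: borrowing by resident firms from foreign banks 257.8, sale of domestic government bonds to non-residents 335.6, purchases of foreign government bonds by domestic residents 380.9, inward foreign direct investment in the manufacturing sector 459.9; capital account: acquisition of foreign patents and trademarks (non-produced assets) 46.2, capital transfers received from emigrants 20.3.)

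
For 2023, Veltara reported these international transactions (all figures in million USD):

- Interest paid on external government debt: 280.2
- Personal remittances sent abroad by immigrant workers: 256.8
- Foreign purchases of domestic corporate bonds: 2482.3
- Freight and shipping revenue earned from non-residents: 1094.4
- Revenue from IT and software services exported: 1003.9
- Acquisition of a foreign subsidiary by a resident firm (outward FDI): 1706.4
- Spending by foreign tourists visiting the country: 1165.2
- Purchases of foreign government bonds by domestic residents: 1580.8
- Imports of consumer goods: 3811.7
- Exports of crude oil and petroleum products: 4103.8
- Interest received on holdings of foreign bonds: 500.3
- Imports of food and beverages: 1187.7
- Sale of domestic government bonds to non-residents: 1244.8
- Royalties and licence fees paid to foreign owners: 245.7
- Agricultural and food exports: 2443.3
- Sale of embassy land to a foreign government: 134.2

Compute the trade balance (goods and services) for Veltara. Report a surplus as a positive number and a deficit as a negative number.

4565.5

Goods: 4103.8 - 1187.7 + 2443.3 - 3811.7 = 1547.7
Services: 1003.9 + 1094.4 - 245.7 + 1165.2 = 3017.8
Trade balance = 1547.7 + 3017.8 = 4565.5
(Excluded from the trade balance — primary income: interest paid on external government debt 280.2, interest received on holdings of foreign bonds 500.3; secondary income: personal remittances sent abroad by immigrant workers 256.8; financial account: foreign purchases of domestic corporate bonds 2482.3, acquisition of a foreign subsidiary by a resident firm (outward FDI) 1706.4, purchases of foreign government bonds by domestic residents 1580.8, sale of domestic government bonds to non-residents 1244.8; capital account: sale of embassy land to a foreign government 134.2.)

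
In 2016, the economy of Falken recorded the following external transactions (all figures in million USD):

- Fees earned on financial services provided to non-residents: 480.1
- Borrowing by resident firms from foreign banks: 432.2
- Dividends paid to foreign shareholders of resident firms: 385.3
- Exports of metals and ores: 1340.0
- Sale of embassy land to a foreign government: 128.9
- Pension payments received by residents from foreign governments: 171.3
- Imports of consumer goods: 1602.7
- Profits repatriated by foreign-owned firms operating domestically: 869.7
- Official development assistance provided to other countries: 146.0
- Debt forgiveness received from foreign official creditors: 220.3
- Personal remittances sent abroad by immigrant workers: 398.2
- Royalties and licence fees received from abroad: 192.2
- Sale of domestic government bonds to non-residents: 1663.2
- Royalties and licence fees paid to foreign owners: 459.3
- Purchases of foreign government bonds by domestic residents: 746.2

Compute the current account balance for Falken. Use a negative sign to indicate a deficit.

-1677.6

Goods: -1602.7 + 1340.0 = -262.7
Services: -459.3 + 480.1 + 192.2 = 213.0
Primary income: -385.3 - 869.7 = -1255.0
Secondary income: -398.2 - 146.0 + 171.3 = -372.9
Current account = (-262.7) + 213.0 + (-1255.0) + (-372.9) = -1677.6
(Excluded from the current account — financial account: borrowing by resident firms from foreign banks 432.2, sale of domestic government bonds to non-residents 1663.2, purchases of foreign government bonds by domestic residents 746.2; capital account: sale of embassy land to a foreign government 128.9, debt forgiveness received from foreign official creditors 220.3.)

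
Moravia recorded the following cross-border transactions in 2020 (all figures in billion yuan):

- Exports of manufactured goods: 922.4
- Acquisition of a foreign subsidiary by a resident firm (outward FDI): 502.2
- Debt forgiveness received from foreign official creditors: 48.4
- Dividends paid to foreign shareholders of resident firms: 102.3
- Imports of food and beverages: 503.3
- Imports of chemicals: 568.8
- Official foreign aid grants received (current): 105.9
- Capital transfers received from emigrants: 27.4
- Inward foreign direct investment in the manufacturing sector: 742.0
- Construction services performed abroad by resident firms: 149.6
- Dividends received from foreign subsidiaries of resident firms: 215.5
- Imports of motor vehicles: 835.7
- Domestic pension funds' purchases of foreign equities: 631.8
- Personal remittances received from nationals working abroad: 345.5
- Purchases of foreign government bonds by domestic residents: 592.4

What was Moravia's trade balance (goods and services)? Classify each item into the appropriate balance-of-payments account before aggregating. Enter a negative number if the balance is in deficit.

-835.8

Goods: 922.4 - 835.7 - 503.3 - 568.8 = -985.4
Services: 149.6
Trade balance = -985.4 + 149.6 = -835.8
(Excluded from the trade balance — financial account: acquisition of a foreign subsidiary by a resident firm (outward FDI) 502.2, inward foreign direct investment in the manufacturing sector 742.0, domestic pension funds' purchases of foreign equities 631.8, purchases of foreign government bonds by domestic residents 592.4; capital account: debt forgiveness received from foreign official creditors 48.4, capital transfers received from emigrants 27.4; primary income: dividends paid to foreign shareholders of resident firms 102.3, dividends received from foreign subsidiaries of resident firms 215.5; secondary income: official foreign aid grants received (current) 105.9, personal remittances received from nationals working abroad 345.5.)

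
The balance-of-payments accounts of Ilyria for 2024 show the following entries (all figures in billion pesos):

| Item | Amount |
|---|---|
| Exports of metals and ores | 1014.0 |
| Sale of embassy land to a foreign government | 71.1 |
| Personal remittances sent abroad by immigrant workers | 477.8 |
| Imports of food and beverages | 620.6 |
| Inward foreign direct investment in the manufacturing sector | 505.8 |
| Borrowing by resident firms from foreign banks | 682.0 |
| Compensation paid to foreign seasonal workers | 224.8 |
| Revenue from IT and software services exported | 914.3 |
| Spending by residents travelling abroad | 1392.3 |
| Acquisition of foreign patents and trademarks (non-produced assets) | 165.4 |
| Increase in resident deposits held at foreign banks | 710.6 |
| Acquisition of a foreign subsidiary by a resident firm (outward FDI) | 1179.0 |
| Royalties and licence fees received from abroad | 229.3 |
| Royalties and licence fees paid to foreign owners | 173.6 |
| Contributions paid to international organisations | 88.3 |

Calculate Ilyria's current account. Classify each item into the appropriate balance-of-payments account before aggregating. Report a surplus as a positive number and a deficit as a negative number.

Goods: 1014.0 - 620.6 = 393.4
Services: 229.3 - 173.6 + 914.3 - 1392.3 = -422.3
Primary income: -224.8
Secondary income: -88.3 - 477.8 = -566.1
Current account = 393.4 + (-422.3) + (-224.8) + (-566.1) = -819.8
(Excluded from the current account — capital account: sale of embassy land to a foreign government 71.1, acquisition of foreign patents and trademarks (non-produced assets) 165.4; financial account: inward foreign direct investment in the manufacturing sector 505.8, borrowing by resident firms from foreign banks 682.0, increase in resident deposits held at foreign banks 710.6, acquisition of a foreign subsidiary by a resident firm (outward FDI) 1179.0.)

-819.8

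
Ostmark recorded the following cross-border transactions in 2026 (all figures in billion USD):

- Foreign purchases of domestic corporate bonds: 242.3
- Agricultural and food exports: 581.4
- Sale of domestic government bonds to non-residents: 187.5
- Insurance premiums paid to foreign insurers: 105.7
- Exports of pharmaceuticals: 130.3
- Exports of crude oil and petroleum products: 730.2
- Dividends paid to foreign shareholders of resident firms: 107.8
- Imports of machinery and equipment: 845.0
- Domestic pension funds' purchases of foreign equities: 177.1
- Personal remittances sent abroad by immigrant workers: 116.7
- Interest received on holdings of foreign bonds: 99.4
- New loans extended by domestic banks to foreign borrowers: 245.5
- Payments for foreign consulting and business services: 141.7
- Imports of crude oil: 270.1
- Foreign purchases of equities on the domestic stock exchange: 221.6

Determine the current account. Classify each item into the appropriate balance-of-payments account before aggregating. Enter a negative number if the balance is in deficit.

-45.7

Goods: 130.3 + 730.2 - 845.0 + 581.4 - 270.1 = 326.8
Services: -141.7 - 105.7 = -247.4
Primary income: 99.4 - 107.8 = -8.4
Secondary income: -116.7
Current account = 326.8 + (-247.4) + (-8.4) + (-116.7) = -45.7
(Excluded from the current account — financial account: foreign purchases of domestic corporate bonds 242.3, sale of domestic government bonds to non-residents 187.5, domestic pension funds' purchases of foreign equities 177.1, new loans extended by domestic banks to foreign borrowers 245.5, foreign purchases of equities on the domestic stock exchange 221.6.)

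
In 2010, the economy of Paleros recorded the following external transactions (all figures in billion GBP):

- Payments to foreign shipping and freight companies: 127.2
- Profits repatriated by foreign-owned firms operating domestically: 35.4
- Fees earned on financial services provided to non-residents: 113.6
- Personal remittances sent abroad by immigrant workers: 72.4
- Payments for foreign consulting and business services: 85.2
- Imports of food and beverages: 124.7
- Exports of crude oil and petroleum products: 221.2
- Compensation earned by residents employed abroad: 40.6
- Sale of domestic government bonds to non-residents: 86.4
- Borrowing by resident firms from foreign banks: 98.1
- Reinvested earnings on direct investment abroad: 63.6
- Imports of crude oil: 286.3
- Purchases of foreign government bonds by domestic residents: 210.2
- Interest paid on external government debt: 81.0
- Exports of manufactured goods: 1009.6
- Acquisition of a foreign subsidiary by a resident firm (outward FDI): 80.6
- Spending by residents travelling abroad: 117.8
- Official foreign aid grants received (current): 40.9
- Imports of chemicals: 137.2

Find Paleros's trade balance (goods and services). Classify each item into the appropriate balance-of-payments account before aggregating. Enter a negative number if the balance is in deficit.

466.0

Goods: 221.2 + 1009.6 - 137.2 - 286.3 - 124.7 = 682.6
Services: 113.6 - 127.2 - 117.8 - 85.2 = -216.6
Trade balance = 682.6 + (-216.6) = 466.0
(Excluded from the trade balance — primary income: profits repatriated by foreign-owned firms operating domestically 35.4, compensation earned by residents employed abroad 40.6, reinvested earnings on direct investment abroad 63.6, interest paid on external government debt 81.0; secondary income: personal remittances sent abroad by immigrant workers 72.4, official foreign aid grants received (current) 40.9; financial account: sale of domestic government bonds to non-residents 86.4, borrowing by resident firms from foreign banks 98.1, purchases of foreign government bonds by domestic residents 210.2, acquisition of a foreign subsidiary by a resident firm (outward FDI) 80.6.)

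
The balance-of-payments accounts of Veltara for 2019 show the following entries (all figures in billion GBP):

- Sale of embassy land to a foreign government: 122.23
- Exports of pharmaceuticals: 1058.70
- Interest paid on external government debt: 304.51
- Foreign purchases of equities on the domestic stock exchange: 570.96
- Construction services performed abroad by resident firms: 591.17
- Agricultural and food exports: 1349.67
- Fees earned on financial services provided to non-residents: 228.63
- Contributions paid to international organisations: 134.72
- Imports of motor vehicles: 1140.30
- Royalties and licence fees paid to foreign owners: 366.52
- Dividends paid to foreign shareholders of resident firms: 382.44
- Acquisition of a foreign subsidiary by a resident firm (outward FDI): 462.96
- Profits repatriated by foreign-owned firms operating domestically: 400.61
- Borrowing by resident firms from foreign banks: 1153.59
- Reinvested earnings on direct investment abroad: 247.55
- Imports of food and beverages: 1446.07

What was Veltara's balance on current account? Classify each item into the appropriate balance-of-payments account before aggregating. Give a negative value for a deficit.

-699.45

Goods: -1140.30 + 1349.67 - 1446.07 + 1058.70 = -178.00
Services: 591.17 + 228.63 - 366.52 = 453.28
Primary income: -400.61 + 247.55 - 382.44 - 304.51 = -840.01
Secondary income: -134.72
Current account = (-178.00) + 453.28 + (-840.01) + (-134.72) = -699.45
(Excluded from the current account — capital account: sale of embassy land to a foreign government 122.23; financial account: foreign purchases of equities on the domestic stock exchange 570.96, acquisition of a foreign subsidiary by a resident firm (outward FDI) 462.96, borrowing by resident firms from foreign banks 1153.59.)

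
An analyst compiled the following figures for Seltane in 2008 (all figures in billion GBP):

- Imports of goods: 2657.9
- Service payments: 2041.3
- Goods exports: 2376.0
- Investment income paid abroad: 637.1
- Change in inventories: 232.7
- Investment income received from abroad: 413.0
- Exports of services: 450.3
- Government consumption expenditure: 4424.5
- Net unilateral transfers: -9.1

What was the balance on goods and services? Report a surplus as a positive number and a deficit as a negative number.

-1872.9

Goods balance = 2376.0 - 2657.9 = -281.9
Services balance = 450.3 - 2041.3 = -1591.0
Trade balance (goods + services) = -281.9 + (-1591.0) = -1872.9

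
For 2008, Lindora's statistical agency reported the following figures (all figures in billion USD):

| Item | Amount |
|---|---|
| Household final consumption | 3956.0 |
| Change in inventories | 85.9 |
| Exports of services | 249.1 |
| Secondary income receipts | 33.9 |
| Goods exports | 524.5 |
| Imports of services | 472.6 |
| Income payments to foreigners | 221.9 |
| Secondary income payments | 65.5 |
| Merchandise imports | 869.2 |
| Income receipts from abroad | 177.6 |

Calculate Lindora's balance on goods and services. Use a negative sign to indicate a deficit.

-568.2

Goods balance = 524.5 - 869.2 = -344.7
Services balance = 249.1 - 472.6 = -223.5
Trade balance (goods + services) = -344.7 + (-223.5) = -568.2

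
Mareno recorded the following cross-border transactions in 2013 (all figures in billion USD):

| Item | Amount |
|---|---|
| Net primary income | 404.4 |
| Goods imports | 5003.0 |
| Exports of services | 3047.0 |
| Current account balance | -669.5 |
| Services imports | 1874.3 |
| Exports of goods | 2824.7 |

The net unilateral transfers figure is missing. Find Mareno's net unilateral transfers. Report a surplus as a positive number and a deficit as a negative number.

Current account = goods balance + services balance + net primary income + net secondary income
Sum of the known components = -601.2
Net unilateral transfers = CA - (known components) = -669.5 - (-601.2) = -68.3

-68.3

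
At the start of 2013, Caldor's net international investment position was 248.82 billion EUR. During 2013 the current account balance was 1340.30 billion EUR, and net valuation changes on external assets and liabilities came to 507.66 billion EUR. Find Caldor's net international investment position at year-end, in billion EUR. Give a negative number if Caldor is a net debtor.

Change in NIIP = current account + net valuation change = 1340.30 + 507.66 = 1847.96
End-of-year NIIP = 248.82 + 1847.96 = 2096.78

2096.78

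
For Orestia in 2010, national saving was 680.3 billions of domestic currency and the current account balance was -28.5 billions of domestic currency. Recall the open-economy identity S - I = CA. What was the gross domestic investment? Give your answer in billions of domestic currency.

S - I = CA (net lending to the rest of the world).
I = S - CA = 680.3 - (-28.5) = 708.8

708.8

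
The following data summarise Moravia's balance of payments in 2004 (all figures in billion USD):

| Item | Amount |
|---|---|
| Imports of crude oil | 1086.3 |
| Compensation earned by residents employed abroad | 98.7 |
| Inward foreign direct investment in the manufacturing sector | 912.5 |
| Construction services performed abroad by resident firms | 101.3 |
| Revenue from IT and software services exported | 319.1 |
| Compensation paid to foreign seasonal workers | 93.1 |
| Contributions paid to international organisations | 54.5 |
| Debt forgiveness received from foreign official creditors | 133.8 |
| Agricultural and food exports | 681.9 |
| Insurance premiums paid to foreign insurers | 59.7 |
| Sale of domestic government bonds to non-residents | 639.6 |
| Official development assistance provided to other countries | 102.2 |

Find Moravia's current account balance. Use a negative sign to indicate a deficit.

Goods: -1086.3 + 681.9 = -404.4
Services: -59.7 + 319.1 + 101.3 = 360.7
Primary income: 98.7 - 93.1 = 5.6
Secondary income: -54.5 - 102.2 = -156.7
Current account = (-404.4) + 360.7 + 5.6 + (-156.7) = -194.8
(Excluded from the current account — financial account: inward foreign direct investment in the manufacturing sector 912.5, sale of domestic government bonds to non-residents 639.6; capital account: debt forgiveness received from foreign official creditors 133.8.)

-194.8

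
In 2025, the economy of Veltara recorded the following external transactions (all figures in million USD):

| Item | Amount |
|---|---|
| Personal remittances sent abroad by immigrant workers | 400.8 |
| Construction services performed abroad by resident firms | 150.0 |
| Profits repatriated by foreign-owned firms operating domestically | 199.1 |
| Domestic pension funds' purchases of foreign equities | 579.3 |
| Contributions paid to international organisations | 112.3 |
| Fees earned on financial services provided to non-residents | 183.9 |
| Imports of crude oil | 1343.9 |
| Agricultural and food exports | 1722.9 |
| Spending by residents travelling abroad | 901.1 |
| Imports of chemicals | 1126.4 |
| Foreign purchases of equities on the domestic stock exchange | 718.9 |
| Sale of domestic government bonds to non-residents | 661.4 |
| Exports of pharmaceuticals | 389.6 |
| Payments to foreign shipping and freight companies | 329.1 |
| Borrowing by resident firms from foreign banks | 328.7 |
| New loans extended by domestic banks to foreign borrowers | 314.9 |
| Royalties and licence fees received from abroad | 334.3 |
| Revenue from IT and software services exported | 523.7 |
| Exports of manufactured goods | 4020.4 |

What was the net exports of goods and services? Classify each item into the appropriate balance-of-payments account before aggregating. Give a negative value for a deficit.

3624.3

Goods: 389.6 + 1722.9 + 4020.4 - 1126.4 - 1343.9 = 3662.6
Services: -329.1 - 901.1 + 334.3 + 183.9 + 523.7 + 150.0 = -38.3
Trade balance = 3662.6 + (-38.3) = 3624.3
(Excluded from the trade balance — secondary income: personal remittances sent abroad by immigrant workers 400.8, contributions paid to international organisations 112.3; primary income: profits repatriated by foreign-owned firms operating domestically 199.1; financial account: domestic pension funds' purchases of foreign equities 579.3, foreign purchases of equities on the domestic stock exchange 718.9, sale of domestic government bonds to non-residents 661.4, borrowing by resident firms from foreign banks 328.7, new loans extended by domestic banks to foreign borrowers 314.9.)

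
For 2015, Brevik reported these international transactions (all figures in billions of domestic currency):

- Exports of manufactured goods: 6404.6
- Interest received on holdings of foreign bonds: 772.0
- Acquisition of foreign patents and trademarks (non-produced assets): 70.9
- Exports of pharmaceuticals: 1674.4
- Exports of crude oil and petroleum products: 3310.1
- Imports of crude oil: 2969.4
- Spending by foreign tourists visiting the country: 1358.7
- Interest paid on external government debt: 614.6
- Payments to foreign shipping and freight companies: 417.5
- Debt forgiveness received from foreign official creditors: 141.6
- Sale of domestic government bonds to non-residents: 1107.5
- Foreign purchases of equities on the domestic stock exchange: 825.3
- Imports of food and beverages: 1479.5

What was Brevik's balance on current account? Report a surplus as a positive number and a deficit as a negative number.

Goods: 1674.4 + 6404.6 - 2969.4 + 3310.1 - 1479.5 = 6940.2
Services: 1358.7 - 417.5 = 941.2
Primary income: 772.0 - 614.6 = 157.4
Current account = 6940.2 + 941.2 + 157.4 = 8038.8
(Excluded from the current account — capital account: acquisition of foreign patents and trademarks (non-produced assets) 70.9, debt forgiveness received from foreign official creditors 141.6; financial account: sale of domestic government bonds to non-residents 1107.5, foreign purchases of equities on the domestic stock exchange 825.3.)

8038.8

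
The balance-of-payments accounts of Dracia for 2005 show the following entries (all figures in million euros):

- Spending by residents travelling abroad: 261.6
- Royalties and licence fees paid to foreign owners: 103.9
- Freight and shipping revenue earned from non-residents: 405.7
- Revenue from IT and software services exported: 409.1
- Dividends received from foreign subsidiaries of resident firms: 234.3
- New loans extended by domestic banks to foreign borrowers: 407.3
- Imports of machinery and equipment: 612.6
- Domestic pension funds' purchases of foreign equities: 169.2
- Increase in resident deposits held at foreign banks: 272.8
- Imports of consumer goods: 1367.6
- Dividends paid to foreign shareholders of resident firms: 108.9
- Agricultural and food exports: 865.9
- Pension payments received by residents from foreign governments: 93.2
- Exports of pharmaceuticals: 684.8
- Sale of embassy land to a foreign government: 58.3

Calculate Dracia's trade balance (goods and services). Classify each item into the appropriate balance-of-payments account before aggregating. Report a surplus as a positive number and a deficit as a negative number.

Goods: -1367.6 - 612.6 + 684.8 + 865.9 = -429.5
Services: 405.7 - 261.6 - 103.9 + 409.1 = 449.3
Trade balance = -429.5 + 449.3 = 19.8
(Excluded from the trade balance — primary income: dividends received from foreign subsidiaries of resident firms 234.3, dividends paid to foreign shareholders of resident firms 108.9; financial account: new loans extended by domestic banks to foreign borrowers 407.3, domestic pension funds' purchases of foreign equities 169.2, increase in resident deposits held at foreign banks 272.8; secondary income: pension payments received by residents from foreign governments 93.2; capital account: sale of embassy land to a foreign government 58.3.)

19.8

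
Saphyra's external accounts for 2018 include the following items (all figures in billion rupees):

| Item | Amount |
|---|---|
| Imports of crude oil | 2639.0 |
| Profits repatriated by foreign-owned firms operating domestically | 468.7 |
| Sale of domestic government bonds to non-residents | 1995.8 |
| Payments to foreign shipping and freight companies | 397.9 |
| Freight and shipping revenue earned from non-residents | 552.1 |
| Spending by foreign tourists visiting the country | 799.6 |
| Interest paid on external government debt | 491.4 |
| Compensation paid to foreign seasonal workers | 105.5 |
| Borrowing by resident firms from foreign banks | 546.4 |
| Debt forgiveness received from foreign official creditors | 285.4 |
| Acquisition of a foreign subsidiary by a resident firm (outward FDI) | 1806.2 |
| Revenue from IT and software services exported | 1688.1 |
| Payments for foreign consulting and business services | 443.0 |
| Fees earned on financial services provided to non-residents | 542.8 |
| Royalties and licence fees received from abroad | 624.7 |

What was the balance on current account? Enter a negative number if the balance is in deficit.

Goods: -2639.0
Services: 799.6 + 542.8 - 397.9 + 552.1 - 443.0 + 624.7 + 1688.1 = 3366.4
Primary income: -105.5 - 468.7 - 491.4 = -1065.6
Current account = (-2639.0) + 3366.4 + (-1065.6) = -338.2
(Excluded from the current account — financial account: sale of domestic government bonds to non-residents 1995.8, borrowing by resident firms from foreign banks 546.4, acquisition of a foreign subsidiary by a resident firm (outward FDI) 1806.2; capital account: debt forgiveness received from foreign official creditors 285.4.)

-338.2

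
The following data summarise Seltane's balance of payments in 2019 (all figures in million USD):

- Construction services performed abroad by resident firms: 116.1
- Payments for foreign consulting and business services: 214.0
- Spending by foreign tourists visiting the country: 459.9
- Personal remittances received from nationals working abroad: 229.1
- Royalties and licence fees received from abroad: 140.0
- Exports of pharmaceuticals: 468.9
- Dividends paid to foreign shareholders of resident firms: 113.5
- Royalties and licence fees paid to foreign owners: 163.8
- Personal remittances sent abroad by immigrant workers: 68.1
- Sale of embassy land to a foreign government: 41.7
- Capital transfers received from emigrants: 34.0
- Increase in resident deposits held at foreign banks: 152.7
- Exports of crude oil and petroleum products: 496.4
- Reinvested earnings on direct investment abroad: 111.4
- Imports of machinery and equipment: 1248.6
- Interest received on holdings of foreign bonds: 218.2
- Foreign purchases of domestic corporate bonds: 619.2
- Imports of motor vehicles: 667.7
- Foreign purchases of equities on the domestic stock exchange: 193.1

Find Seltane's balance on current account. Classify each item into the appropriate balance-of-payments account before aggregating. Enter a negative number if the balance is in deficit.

-235.7

Goods: -667.7 + 496.4 + 468.9 - 1248.6 = -951.0
Services: 116.1 + 459.9 - 214.0 - 163.8 + 140.0 = 338.2
Primary income: 111.4 - 113.5 + 218.2 = 216.1
Secondary income: -68.1 + 229.1 = 161.0
Current account = (-951.0) + 338.2 + 216.1 + 161.0 = -235.7
(Excluded from the current account — capital account: sale of embassy land to a foreign government 41.7, capital transfers received from emigrants 34.0; financial account: increase in resident deposits held at foreign banks 152.7, foreign purchases of domestic corporate bonds 619.2, foreign purchases of equities on the domestic stock exchange 193.1.)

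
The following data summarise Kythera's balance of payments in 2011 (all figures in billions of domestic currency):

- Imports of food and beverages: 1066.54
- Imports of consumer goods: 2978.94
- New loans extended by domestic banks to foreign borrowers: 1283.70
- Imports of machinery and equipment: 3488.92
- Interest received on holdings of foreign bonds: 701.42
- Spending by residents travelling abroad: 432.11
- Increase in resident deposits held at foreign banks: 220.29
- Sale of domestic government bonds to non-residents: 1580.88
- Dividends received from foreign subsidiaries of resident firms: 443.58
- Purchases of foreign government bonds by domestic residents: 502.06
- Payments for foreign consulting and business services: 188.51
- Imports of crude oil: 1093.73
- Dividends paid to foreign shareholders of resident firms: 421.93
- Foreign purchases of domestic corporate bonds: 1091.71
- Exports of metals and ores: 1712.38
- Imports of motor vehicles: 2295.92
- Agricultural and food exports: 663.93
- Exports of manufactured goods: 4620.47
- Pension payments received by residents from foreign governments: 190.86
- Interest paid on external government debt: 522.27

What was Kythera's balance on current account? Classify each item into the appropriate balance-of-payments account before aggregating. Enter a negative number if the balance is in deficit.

Goods: -1093.73 - 2978.94 + 663.93 - 3488.92 - 2295.92 - 1066.54 + 1712.38 + 4620.47 = -3927.27
Services: -188.51 - 432.11 = -620.62
Primary income: 701.42 - 522.27 - 421.93 + 443.58 = 200.80
Secondary income: 190.86
Current account = (-3927.27) + (-620.62) + 200.80 + 190.86 = -4156.23
(Excluded from the current account — financial account: new loans extended by domestic banks to foreign borrowers 1283.70, increase in resident deposits held at foreign banks 220.29, sale of domestic government bonds to non-residents 1580.88, purchases of foreign government bonds by domestic residents 502.06, foreign purchases of domestic corporate bonds 1091.71.)

-4156.23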